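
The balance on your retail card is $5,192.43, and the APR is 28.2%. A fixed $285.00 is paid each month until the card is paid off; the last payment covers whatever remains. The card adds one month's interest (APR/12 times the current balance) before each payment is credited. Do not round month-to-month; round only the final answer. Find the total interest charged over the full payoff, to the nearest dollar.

$1,665

Monthly rate r = 28.2%/12 = 2.35% = 0.0235.
Payoff takes n = ⌈−ln(1 − rB₀/P)/ln(1+r)⌉ = ⌈24.060⌉ = 25 payments; the last is $17.36.
Total paid = 24·$285.00 + $17.36 = $6,857.36.
Total interest = total paid − principal = $6,857.36 − $5,192.43 = $1,664.93.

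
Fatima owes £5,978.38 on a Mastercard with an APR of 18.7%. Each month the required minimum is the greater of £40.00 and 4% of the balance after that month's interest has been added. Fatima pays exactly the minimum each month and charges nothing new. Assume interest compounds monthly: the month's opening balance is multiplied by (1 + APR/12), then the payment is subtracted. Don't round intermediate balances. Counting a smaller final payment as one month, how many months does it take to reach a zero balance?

Monthly rate r = 18.7%/12 = 1.55833% = 0.0155833.
While 4% of the post-interest balance exceeds £40.00, each month B ← (B·(1+r))·(1 − 0.04), i.e. B shrinks by the factor (1+r)·0.96 = 0.97496.
This holds for months 1–72. Entering month 73 the balance is £963.01; 4% of the post-interest balance is now below £40.00, so the flat £40.00 minimum applies from here.
From month 73 a fixed £40.00 at rate r clears £963.01 in 31 more payments. Total: 72 + 31 = 103 months.

103 months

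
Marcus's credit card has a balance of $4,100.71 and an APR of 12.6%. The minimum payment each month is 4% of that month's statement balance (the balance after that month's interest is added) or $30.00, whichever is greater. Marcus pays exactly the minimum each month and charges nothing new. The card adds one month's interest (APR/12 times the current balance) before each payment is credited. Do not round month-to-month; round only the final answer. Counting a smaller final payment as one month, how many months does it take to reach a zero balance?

86 months

Monthly rate r = 12.6%/12 = 1.05% = 0.0105.
While 4% of the post-interest balance exceeds $30.00, each month B ← (B·(1+r))·(1 − 0.04), i.e. B shrinks by the factor (1+r)·0.96 = 0.97008.
This holds for months 1–57. Entering month 58 the balance is $725.92; 4% of the post-interest balance is now below $30.00, so the flat $30.00 minimum applies from here.
From month 58 a fixed $30.00 at rate r clears $725.92 in 29 more payments. Total: 57 + 29 = 86 months.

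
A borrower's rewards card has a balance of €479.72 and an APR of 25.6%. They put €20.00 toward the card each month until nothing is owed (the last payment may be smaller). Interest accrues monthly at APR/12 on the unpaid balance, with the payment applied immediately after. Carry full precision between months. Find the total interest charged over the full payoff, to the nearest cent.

Monthly rate r = 25.6%/12 = 2.13333% = 0.0213333.
Payoff takes n = ⌈−ln(1 − rB₀/P)/ln(1+r)⌉ = ⌈33.958⌉ = 34 payments; the last is €19.18.
Total paid = 33·€20.00 + €19.18 = €679.18.
Total interest = total paid − principal = €679.18 − €479.72 = €199.46.

€199.46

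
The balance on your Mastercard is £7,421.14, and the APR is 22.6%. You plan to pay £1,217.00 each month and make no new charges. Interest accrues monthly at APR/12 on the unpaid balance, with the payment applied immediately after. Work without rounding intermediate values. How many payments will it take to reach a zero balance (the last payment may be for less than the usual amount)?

Monthly rate r = 22.6%/12 = 1.88333% = 0.0188333.
Recurrence: B ← B·(1+r) − £1,217.00.
Month 1: interest £139.76; balance after payment £6,343.90.
Month 2: interest £119.48; balance after payment £5,246.38.
Closed form: n = −ln(1 − rB₀/P)/ln(1+r) = −ln(0.88516)/ln(1.01883) ≈ 6.538, so the balance reaches zero during payment 7.

7 payments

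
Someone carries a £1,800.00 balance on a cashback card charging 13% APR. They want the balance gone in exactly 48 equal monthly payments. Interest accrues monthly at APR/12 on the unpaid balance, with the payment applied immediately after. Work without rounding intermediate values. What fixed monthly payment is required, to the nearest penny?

Monthly rate r = 13%/12 = 1.08333% = 0.0108333.
Level-payment amortization: P = B₀·r / (1 − (1+r)^(−n)) = 1800.00·0.0108333 / (1 − 1.01083^(−48)).
Denominator 1 − (1+r)^(−48) = 0.403814556.
P = 19.5 / 0.403814556 ≈ 48.29.

£48.29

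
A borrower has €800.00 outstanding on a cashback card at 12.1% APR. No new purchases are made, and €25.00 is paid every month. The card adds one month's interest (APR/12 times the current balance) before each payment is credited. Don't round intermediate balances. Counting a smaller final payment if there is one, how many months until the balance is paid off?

Monthly rate r = 12.1%/12 = 1.00833% = 0.0100833.
Recurrence: B ← B·(1+r) − €25.00.
Month 1: interest €8.07; balance after payment €783.07.
Month 2: interest €7.90; balance after payment €765.96.
Closed form: n = −ln(1 − rB₀/P)/ln(1+r) = −ln(0.67733)/ln(1.01008) ≈ 38.832, so the balance reaches zero during payment 39.

39 months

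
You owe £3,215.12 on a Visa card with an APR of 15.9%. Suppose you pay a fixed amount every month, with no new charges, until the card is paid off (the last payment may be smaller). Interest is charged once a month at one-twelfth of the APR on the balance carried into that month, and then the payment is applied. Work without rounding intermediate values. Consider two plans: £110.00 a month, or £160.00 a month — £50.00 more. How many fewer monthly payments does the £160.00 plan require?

Monthly rate r = 15.9%/12 = 1.325% = 0.01325.
At £110.00/mo: n = ⌈−ln(1 − rB₀/P)/ln(1+r)⌉ = 38 payments (last £23.60); total interest = total paid − £3,215.12 = £878.48.
At £160.00/mo: 24 payments (last £83.42); total interest £548.30.
Payments saved = 38 − 24 = 14.

14 fewer payments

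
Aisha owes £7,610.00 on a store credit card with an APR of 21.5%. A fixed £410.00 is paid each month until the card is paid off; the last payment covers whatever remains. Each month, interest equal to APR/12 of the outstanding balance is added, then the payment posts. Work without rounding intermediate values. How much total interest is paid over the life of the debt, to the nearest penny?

£1,724.99

Monthly rate r = 21.5%/12 = 1.79167% = 0.0179167.
Payoff takes n = ⌈−ln(1 − rB₀/P)/ln(1+r)⌉ = ⌈22.767⌉ = 23 payments; the last is £314.99.
Total paid = 22·£410.00 + £314.99 = £9,334.99.
Total interest = total paid − principal = £9,334.99 − £7,610.00 = £1,724.99.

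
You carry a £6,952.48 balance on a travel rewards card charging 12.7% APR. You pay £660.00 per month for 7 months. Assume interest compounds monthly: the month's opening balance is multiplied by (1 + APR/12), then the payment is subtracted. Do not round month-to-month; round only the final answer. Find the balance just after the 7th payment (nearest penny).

Monthly rate r = 12.7%/12 = 1.05833% = 0.0105833.
Each month: B ← B·(1+r) − £660.00.
Month 1: interest £73.58; balance after payment £6,366.06.
Month 2: interest £67.37; balance after payment £5,773.43.
Month 3: interest £61.10; balance after payment £5,174.54.
Month 4: interest £54.76; balance after payment £4,569.30.
Month 5: interest £48.36; balance after payment £3,957.66.
Month 6: interest £41.89; balance after payment £3,339.54.
Month 7: interest £35.34; balance after payment £2,714.89.

£2,714.89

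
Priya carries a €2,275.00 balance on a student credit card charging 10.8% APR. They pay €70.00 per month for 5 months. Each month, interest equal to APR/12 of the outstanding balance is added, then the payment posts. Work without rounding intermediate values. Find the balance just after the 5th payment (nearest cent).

€2,022.88

Monthly rate r = 10.8%/12 = 0.9% = 0.009.
Each month: B ← B·(1+r) − €70.00.
Month 1: interest €20.48; balance after payment €2,225.47.
Month 2: interest €20.03; balance after payment €2,175.50.
Month 3: interest €19.58; balance after payment €2,125.08.
Month 4: interest €19.13; balance after payment €2,074.21.
Month 5: interest €18.67; balance after payment €2,022.88.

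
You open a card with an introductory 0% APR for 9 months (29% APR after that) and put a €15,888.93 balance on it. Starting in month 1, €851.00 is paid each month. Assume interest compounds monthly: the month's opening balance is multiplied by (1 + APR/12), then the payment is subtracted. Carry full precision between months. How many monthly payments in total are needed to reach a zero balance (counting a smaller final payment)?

Promo months 1–9 at r₀ = 0%/12 = 0; months 10+ at r₁ = 29%/12 = 0.0241667.
After month 9 (no interest yet): B = €15,888.93 − 9·€851.00 = €8,229.93.
Then at r₁ with €851.00/mo: n₂ = −ln(1 − r₁·B/P)/ln(1+r₁) ≈ 11.15 → 12 more payments.

21 months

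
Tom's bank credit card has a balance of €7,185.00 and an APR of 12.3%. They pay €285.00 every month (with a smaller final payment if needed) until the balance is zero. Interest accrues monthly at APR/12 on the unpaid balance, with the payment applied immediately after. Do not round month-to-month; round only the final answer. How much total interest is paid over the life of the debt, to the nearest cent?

€1,170.28

Monthly rate r = 12.3%/12 = 1.025% = 0.01025.
Payoff takes n = ⌈−ln(1 − rB₀/P)/ln(1+r)⌉ = ⌈29.316⌉ = 30 payments; the last is €90.28.
Total paid = 29·€285.00 + €90.28 = €8,355.28.
Total interest = total paid − principal = €8,355.28 − €7,185.00 = €1,170.28.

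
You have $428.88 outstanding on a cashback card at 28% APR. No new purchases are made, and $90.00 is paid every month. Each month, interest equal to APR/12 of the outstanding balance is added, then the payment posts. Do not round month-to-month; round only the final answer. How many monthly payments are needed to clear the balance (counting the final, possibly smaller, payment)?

Monthly rate r = 28%/12 = 2.33333% = 0.0233333.
Recurrence: B ← B·(1+r) − $90.00.
Month 1: interest $10.01; balance after payment $348.89.
Month 2: interest $8.14; balance after payment $267.03.
Month 3: interest $6.23; balance after payment $183.26.
Month 4: interest $4.28; balance after payment $97.53.
Month 5: interest $2.28; balance after payment $9.81.
Month 6: interest $0.23; balance after payment $0.00.

6 months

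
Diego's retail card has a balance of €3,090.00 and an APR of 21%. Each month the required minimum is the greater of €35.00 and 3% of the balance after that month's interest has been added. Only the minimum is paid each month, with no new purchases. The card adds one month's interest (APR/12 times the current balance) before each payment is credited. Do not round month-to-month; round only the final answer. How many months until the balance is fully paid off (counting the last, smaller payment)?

Monthly rate r = 21%/12 = 1.75% = 0.0175.
While 3% of the post-interest balance exceeds €35.00, each month B ← (B·(1+r))·(1 − 0.03), i.e. B shrinks by the factor (1+r)·0.97 = 0.98698.
This holds for months 1–76. Entering month 77 the balance is €1,140.84; 3% of the post-interest balance is now below €35.00, so the flat €35.00 minimum applies from here.
From month 77 a fixed €35.00 at rate r clears €1,140.84 in 49 more payments. Total: 76 + 49 = 125 months.

125 months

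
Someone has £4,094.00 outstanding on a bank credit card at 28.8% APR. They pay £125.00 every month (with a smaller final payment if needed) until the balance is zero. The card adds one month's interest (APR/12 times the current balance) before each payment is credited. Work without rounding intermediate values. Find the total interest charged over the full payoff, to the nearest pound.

£4,033

Monthly rate r = 28.8%/12 = 2.4% = 0.024.
Payoff takes n = ⌈−ln(1 − rB₀/P)/ln(1+r)⌉ = ⌈65.018⌉ = 66 payments; the last is £2.29.
Total paid = 65·£125.00 + £2.29 = £8,127.29.
Total interest = total paid − principal = £8,127.29 − £4,094.00 = £4,033.29.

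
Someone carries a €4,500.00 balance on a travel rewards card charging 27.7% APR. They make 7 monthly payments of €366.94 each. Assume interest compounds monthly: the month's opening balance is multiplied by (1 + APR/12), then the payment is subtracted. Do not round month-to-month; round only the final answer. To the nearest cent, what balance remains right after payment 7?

€2,526.00

Monthly rate r = 27.7%/12 = 2.30833% = 0.0230833.
Each month: B ← B·(1+r) − €366.94.
Month 1: interest €103.88; balance after payment €4,236.94.
Month 2: interest €97.80; balance after payment €3,967.80.
Month 3: interest €91.59; balance after payment €3,692.45.
Month 4: interest €85.23; balance after payment €3,410.74.
Month 5: interest €78.73; balance after payment €3,122.53.
Month 6: interest €72.08; balance after payment €2,827.67.
Month 7: interest €65.27; balance after payment €2,526.00.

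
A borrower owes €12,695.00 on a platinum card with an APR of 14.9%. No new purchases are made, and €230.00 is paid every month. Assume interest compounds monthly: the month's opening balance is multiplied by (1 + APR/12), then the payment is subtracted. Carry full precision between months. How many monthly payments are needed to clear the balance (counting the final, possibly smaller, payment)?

Monthly rate r = 14.9%/12 = 1.24167% = 0.0124167.
Recurrence: B ← B·(1+r) − €230.00.
Month 1: interest €157.63; balance after payment €12,622.63.
Month 2: interest €156.73; balance after payment €12,549.36.
Closed form: n = −ln(1 − rB₀/P)/ln(1+r) = −ln(0.31465)/ln(1.01242) ≈ 93.700, so the balance reaches zero during payment 94.

94 payments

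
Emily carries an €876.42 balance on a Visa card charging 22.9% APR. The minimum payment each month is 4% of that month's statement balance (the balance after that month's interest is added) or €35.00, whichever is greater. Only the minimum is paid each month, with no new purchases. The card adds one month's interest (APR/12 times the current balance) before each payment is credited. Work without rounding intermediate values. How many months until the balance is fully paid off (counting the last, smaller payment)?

Monthly rate r = 22.9%/12 = 1.90833% = 0.0190833.
While 4% of the post-interest balance exceeds €35.00, each month B ← (B·(1+r))·(1 − 0.04), i.e. B shrinks by the factor (1+r)·0.96 = 0.97832.
This holds for months 1–1. Entering month 2 the balance is €857.42; 4% of the post-interest balance is now below €35.00, so the flat €35.00 minimum applies from here.
From month 2 a fixed €35.00 at rate r clears €857.42 in 34 more payments. Total: 1 + 34 = 35 months.

35 months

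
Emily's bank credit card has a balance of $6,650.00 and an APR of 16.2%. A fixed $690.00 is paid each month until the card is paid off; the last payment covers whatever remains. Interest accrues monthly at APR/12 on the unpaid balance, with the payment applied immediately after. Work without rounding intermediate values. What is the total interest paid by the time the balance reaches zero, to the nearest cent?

Monthly rate r = 16.2%/12 = 1.35% = 0.0135.
Payoff takes n = ⌈−ln(1 − rB₀/P)/ln(1+r)⌉ = ⌈10.395⌉ = 11 payments; the last is $273.31.
Total paid = 10·$690.00 + $273.31 = $7,173.31.
Total interest = total paid − principal = $7,173.31 − $6,650.00 = $523.31.

$523.31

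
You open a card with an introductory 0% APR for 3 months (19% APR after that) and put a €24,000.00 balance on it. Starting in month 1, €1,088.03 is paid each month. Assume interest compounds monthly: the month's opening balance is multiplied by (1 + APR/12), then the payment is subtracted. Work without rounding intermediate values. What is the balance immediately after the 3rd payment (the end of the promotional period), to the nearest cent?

€20,735.91

Promo months 1–3 at r₀ = 0%/12 = 0; months 4+ at r₁ = 19%/12 = 0.0158333.
After month 3 (no interest yet): B = €24,000.00 − 3·€1,088.03 = €20,735.91.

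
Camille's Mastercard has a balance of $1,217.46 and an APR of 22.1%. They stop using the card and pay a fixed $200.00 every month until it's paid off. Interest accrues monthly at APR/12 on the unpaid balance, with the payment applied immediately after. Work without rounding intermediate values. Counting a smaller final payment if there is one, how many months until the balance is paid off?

7 payments

Monthly rate r = 22.1%/12 = 1.84167% = 0.0184167.
Recurrence: B ← B·(1+r) − $200.00.
Month 1: interest $22.42; balance after payment $1,039.88.
Month 2: interest $19.15; balance after payment $859.03.
Closed form: n = −ln(1 − rB₀/P)/ln(1+r) = −ln(0.88789)/ln(1.01842) ≈ 6.516, so the balance reaches zero during payment 7.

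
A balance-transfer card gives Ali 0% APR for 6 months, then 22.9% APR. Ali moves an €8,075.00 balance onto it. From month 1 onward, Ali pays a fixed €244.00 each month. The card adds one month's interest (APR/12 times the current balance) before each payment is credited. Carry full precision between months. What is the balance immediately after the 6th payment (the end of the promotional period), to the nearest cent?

€6,611.00

Promo months 1–6 at r₀ = 0%/12 = 0; months 7+ at r₁ = 22.9%/12 = 0.0190833.
After month 6 (no interest yet): B = €8,075.00 − 6·€244.00 = €6,611.00.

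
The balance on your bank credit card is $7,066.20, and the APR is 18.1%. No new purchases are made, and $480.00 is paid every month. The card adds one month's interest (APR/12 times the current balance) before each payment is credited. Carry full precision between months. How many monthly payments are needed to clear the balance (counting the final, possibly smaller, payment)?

Monthly rate r = 18.1%/12 = 1.50833% = 0.0150833.
Recurrence: B ← B·(1+r) − $480.00.
Month 1: interest $106.58; balance after payment $6,692.78.
Month 2: interest $100.95; balance after payment $6,313.73.
Closed form: n = −ln(1 − rB₀/P)/ln(1+r) = −ln(0.77795)/ln(1.01508) ≈ 16.772, so the balance reaches zero during payment 17.

17 payments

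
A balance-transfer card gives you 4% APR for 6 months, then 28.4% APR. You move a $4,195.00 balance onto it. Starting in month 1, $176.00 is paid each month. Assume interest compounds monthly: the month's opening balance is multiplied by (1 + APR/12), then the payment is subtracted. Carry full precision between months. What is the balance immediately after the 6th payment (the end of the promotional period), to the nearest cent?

$3,214.76

Promo months 1–6 at r₀ = 4%/12 = 0.00333333; months 7+ at r₁ = 28.4%/12 = 0.0236667.
After month 6: iterate B ← B·(1+r₀) − $176.00 for 6 months → $3,214.76.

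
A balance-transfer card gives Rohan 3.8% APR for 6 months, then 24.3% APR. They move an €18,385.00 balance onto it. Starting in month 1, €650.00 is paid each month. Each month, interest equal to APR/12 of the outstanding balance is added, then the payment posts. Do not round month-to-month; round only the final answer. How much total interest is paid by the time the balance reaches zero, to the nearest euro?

Promo months 1–6 at r₀ = 3.8%/12 = 0.00316667; months 7+ at r₁ = 24.3%/12 = 0.02025.
After month 6: iterate B ← B·(1+r₀) − €650.00 for 6 months → €14,806.09.
Then at r₁ with €650.00/mo: n₂ = −ln(1 − r₁·B/P)/ln(1+r₁) ≈ 30.85 → 31 more payments.
Total paid = 36·€650.00 + €555.36 = €23,955.36; interest = €23,955.36 − €18,385.00 = €5,570.36.

€5,570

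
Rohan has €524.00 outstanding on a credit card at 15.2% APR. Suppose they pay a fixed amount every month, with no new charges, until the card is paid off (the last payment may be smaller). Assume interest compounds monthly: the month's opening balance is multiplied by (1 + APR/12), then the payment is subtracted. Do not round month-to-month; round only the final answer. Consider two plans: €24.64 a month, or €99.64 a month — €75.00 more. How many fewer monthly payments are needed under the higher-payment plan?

19 fewer payments

Monthly rate r = 15.2%/12 = 1.26667% = 0.0126667.
At €24.64/mo: n = ⌈−ln(1 − rB₀/P)/ln(1+r)⌉ = 25 payments (last €23.03); total interest = total paid − €524.00 = €90.39.
At €99.64/mo: 6 payments (last €47.65); total interest €21.85.
Payments saved = 25 − 6 = 19.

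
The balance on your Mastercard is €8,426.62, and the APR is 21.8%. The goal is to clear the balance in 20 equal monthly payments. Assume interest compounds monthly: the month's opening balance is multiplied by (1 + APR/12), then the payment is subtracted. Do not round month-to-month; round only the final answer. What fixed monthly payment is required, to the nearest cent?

€506.27

Monthly rate r = 21.8%/12 = 1.81667% = 0.0181667.
Level-payment amortization: P = B₀·r / (1 − (1+r)^(−n)) = 8426.62·0.0181667 / (1 − 1.01817^(−20)).
Denominator 1 − (1+r)^(−20) = 0.302374246.
P = 153.084 / 0.302374246 ≈ 506.27.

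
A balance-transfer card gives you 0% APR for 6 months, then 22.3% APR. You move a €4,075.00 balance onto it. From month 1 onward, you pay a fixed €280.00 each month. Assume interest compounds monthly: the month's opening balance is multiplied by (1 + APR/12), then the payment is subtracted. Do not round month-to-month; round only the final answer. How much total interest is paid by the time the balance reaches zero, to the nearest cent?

Promo months 1–6 at r₀ = 0%/12 = 0; months 7+ at r₁ = 22.3%/12 = 0.0185833.
After month 6 (no interest yet): B = €4,075.00 − 6·€280.00 = €2,395.00.
Then at r₁ with €280.00/mo: n₂ = −ln(1 − r₁·B/P)/ln(1+r₁) ≈ 9.40 → 10 more payments.
Total paid = 15·€280.00 + €113.06 = €4,313.06; interest = €4,313.06 − €4,075.00 = €238.06.

€238.06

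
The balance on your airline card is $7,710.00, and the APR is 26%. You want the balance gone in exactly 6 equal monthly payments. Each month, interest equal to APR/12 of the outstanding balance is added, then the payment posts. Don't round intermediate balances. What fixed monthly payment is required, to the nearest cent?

Monthly rate r = 26%/12 = 2.16667% = 0.0216667.
Level-payment amortization: P = B₀·r / (1 − (1+r)^(−n)) = 7710.00·0.0216667 / (1 − 1.02167^(−6)).
Denominator 1 − (1+r)^(−6) = 0.120684649.
P = 167.05 / 0.120684649 ≈ 1384.19.

$1,384.19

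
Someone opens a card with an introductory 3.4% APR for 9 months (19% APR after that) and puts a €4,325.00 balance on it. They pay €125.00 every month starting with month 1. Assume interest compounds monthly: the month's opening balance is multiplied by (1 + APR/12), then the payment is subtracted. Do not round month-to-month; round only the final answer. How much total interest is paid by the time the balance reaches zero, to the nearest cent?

Promo months 1–9 at r₀ = 3.4%/12 = 0.00283333; months 10+ at r₁ = 19%/12 = 0.0158333.
After month 9: iterate B ← B·(1+r₀) − €125.00 for 9 months → €3,298.71.
Then at r₁ with €125.00/mo: n₂ = −ln(1 − r₁·B/P)/ln(1+r₁) ≈ 34.44 → 35 more payments.
Total paid = 43·€125.00 + €55.05 = €5,430.05; interest = €5,430.05 − €4,325.00 = €1,105.05.

€1,105.05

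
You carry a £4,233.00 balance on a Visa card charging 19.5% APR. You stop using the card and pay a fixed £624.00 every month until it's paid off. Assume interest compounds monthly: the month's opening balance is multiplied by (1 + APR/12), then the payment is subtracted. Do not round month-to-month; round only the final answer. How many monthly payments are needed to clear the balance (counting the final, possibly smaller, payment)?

8 months

Monthly rate r = 19.5%/12 = 1.625% = 0.01625.
Recurrence: B ← B·(1+r) − £624.00.
Month 1: interest £68.79; balance after payment £3,677.79.
Month 2: interest £59.76; balance after payment £3,113.55.
Closed form: n = −ln(1 − rB₀/P)/ln(1+r) = −ln(0.88977)/ln(1.01625) ≈ 7.246, so the balance reaches zero during payment 8.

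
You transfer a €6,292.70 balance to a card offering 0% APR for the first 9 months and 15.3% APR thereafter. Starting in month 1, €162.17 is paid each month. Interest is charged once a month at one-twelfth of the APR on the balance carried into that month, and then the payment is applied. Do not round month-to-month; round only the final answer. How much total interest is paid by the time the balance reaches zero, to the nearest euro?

Promo months 1–9 at r₀ = 0%/12 = 0; months 10+ at r₁ = 15.3%/12 = 0.01275.
After month 9 (no interest yet): B = €6,292.70 − 9·€162.17 = €4,833.17.
Then at r₁ with €162.17/mo: n₂ = −ln(1 − r₁·B/P)/ln(1+r₁) ≈ 37.73 → 38 more payments.
Total paid = 46·€162.17 + €118.62 = €7,578.44; interest = €7,578.44 − €6,292.70 = €1,285.74.

€1,286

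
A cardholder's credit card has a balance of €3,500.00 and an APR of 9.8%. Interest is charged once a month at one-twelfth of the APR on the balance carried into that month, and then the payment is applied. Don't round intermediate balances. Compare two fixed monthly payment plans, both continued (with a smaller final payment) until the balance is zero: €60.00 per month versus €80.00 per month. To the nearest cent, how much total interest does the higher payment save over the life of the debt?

Monthly rate r = 9.8%/12 = 0.816667% = 0.00816667.
At €60.00/mo: n = ⌈−ln(1 − rB₀/P)/ln(1+r)⌉ = 80 payments (last €32.96); total interest = total paid − €3,500.00 = €1,272.96.
At €80.00/mo: 55 payments (last €28.16); total interest €848.16.
Interest saved = €1,272.96 − €848.16 = €424.80.

€424.80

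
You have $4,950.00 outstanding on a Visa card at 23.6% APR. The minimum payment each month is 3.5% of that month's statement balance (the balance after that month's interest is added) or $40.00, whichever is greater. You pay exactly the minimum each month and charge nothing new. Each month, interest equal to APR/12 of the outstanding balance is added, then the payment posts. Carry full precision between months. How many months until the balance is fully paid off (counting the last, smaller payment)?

134 months

Monthly rate r = 23.6%/12 = 1.96667% = 0.0196667.
While 3.5% of the post-interest balance exceeds $40.00, each month B ← (B·(1+r))·(1 − 0.035), i.e. B shrinks by the factor (1+r)·0.965 = 0.98398.
This holds for months 1–92. Entering month 93 the balance is $1,120.15; 3.5% of the post-interest balance is now below $40.00, so the flat $40.00 minimum applies from here.
From month 93 a fixed $40.00 at rate r clears $1,120.15 in 42 more payments. Total: 92 + 42 = 134 months.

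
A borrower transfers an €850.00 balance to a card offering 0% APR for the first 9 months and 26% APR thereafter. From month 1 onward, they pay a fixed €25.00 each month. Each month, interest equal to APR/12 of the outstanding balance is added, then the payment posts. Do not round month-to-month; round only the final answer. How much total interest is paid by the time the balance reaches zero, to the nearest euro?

Promo months 1–9 at r₀ = 0%/12 = 0; months 10+ at r₁ = 26%/12 = 0.0216667.
After month 9 (no interest yet): B = €850.00 − 9·€25.00 = €625.00.
Then at r₁ with €25.00/mo: n₂ = −ln(1 − r₁·B/P)/ln(1+r₁) ≈ 36.40 → 37 more payments.
Total paid = 45·€25.00 + €9.96 = €1,134.96; interest = €1,134.96 − €850.00 = €284.96.

€285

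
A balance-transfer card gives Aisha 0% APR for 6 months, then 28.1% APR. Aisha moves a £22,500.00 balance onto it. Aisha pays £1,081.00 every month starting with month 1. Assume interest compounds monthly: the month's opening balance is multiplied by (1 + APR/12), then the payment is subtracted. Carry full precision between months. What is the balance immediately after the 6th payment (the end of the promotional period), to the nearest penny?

£16,014.00

Promo months 1–6 at r₀ = 0%/12 = 0; months 7+ at r₁ = 28.1%/12 = 0.0234167.
After month 6 (no interest yet): B = £22,500.00 − 6·£1,081.00 = £16,014.00.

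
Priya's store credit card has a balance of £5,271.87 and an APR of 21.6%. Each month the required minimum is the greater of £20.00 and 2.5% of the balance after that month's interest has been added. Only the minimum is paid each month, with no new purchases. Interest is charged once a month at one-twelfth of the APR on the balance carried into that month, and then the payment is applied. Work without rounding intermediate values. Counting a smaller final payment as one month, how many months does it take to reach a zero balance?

324 months

Monthly rate r = 21.6%/12 = 1.8% = 0.018.
While 2.5% of the post-interest balance exceeds £20.00, each month B ← (B·(1+r))·(1 − 0.025), i.e. B shrinks by the factor (1+r)·0.975 = 0.99255.
This holds for months 1–255. Entering month 256 the balance is £783.11; 2.5% of the post-interest balance is now below £20.00, so the flat £20.00 minimum applies from here.
From month 256 a fixed £20.00 at rate r clears £783.11 in 69 more payments. Total: 255 + 69 = 324 months.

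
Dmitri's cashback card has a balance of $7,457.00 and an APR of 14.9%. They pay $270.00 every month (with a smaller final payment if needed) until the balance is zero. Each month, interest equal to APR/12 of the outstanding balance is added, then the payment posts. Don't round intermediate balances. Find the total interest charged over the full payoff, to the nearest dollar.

$1,732

Monthly rate r = 14.9%/12 = 1.24167% = 0.0124167.
Payoff takes n = ⌈−ln(1 − rB₀/P)/ln(1+r)⌉ = ⌈34.032⌉ = 35 payments; the last is $8.75.
Total paid = 34·$270.00 + $8.75 = $9,188.75.
Total interest = total paid − principal = $9,188.75 − $7,457.00 = $1,731.75.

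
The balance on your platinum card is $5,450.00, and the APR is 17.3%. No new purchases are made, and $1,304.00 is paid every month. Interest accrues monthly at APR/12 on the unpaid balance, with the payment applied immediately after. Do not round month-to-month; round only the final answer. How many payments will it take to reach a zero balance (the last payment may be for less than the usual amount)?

5 months

Monthly rate r = 17.3%/12 = 1.44167% = 0.0144167.
Recurrence: B ← B·(1+r) − $1,304.00.
Month 1: interest $78.57; balance after payment $4,224.57.
Month 2: interest $60.90; balance after payment $2,981.48.
Month 3: interest $42.98; balance after payment $1,720.46.
Month 4: interest $24.80; balance after payment $441.26.
Month 5: interest $6.36; balance after payment $0.00.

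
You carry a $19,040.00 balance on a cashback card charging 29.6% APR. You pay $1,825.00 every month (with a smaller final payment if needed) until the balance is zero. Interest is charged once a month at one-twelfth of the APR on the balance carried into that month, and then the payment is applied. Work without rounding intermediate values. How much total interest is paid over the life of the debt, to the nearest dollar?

$3,247

Monthly rate r = 29.6%/12 = 2.46667% = 0.0246667.
Payoff takes n = ⌈−ln(1 − rB₀/P)/ln(1+r)⌉ = ⌈12.210⌉ = 13 payments; the last is $386.74.
Total paid = 12·$1,825.00 + $386.74 = $22,286.74.
Total interest = total paid − principal = $22,286.74 − $19,040.00 = $3,246.74.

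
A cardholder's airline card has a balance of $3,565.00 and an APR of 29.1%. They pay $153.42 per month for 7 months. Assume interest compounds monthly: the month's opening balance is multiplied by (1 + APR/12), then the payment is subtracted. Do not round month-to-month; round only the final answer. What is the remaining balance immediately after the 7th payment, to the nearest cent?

Monthly rate r = 29.1%/12 = 2.425% = 0.02425.
Each month: B ← B·(1+r) − $153.42.
Month 1: interest $86.45; balance after payment $3,498.03.
Month 2: interest $84.83; balance after payment $3,429.44.
Month 3: interest $83.16; balance after payment $3,359.18.
Month 4: interest $81.46; balance after payment $3,287.22.
Month 5: interest $79.72; balance after payment $3,213.52.
Month 6: interest $77.93; balance after payment $3,138.03.
Month 7: interest $76.10; balance after payment $3,060.70.

$3,060.70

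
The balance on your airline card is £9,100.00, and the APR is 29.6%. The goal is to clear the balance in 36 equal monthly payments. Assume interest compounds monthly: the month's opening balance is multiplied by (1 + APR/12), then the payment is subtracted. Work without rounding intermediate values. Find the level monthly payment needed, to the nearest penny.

Monthly rate r = 29.6%/12 = 2.46667% = 0.0246667.
Level-payment amortization: P = B₀·r / (1 − (1+r)^(−n)) = 9100.00·0.0246667 / (1 − 1.02467^(−36)).
Denominator 1 − (1+r)^(−36) = 0.584064397.
P = 224.467 / 0.584064397 ≈ 384.32.

£384.32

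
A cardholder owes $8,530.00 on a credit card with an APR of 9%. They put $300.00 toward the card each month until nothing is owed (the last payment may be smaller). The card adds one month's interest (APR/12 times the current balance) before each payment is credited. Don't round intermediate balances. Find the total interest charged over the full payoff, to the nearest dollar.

$1,100

Monthly rate r = 9%/12 = 0.75% = 0.0075.
Payoff takes n = ⌈−ln(1 − rB₀/P)/ln(1+r)⌉ = ⌈32.099⌉ = 33 payments; the last is $29.82.
Total paid = 32·$300.00 + $29.82 = $9,629.82.
Total interest = total paid − principal = $9,629.82 − $8,530.00 = $1,099.82.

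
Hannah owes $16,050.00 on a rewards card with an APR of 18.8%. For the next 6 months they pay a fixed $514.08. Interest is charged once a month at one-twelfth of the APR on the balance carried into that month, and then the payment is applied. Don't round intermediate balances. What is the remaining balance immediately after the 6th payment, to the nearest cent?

Monthly rate r = 18.8%/12 = 1.56667% = 0.0156667.
Each month: B ← B·(1+r) − $514.08.
Month 1: interest $251.45; balance after payment $15,787.37.
Month 2: interest $247.34; balance after payment $15,520.63.
Month 3: interest $243.16; balance after payment $15,249.70.
Month 4: interest $238.91; balance after payment $14,974.53.
Month 5: interest $234.60; balance after payment $14,695.05.
Month 6: interest $230.22; balance after payment $14,411.20.

$14,411.20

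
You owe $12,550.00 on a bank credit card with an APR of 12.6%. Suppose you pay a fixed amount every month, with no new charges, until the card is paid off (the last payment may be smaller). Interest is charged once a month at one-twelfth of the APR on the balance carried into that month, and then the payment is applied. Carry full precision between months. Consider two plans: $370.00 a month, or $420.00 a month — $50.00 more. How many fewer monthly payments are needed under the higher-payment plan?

Monthly rate r = 12.6%/12 = 1.05% = 0.0105.
At $370.00/mo: n = ⌈−ln(1 − rB₀/P)/ln(1+r)⌉ = 43 payments (last $56.45); total interest = total paid − $12,550.00 = $3,046.45.
At $420.00/mo: 37 payments (last $19.56); total interest $2,589.56.
Payments saved = 43 − 37 = 6.

6 fewer payments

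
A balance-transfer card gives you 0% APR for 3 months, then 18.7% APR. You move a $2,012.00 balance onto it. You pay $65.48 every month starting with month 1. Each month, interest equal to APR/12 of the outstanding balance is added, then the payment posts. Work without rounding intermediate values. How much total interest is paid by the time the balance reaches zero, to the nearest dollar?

Promo months 1–3 at r₀ = 0%/12 = 0; months 4+ at r₁ = 18.7%/12 = 0.0155833.
After month 3 (no interest yet): B = $2,012.00 − 3·$65.48 = $1,815.56.
Then at r₁ with $65.48/mo: n₂ = −ln(1 − r₁·B/P)/ln(1+r₁) ≈ 36.59 → 37 more payments.
Total paid = 39·$65.48 + $38.65 = $2,592.37; interest = $2,592.37 − $2,012.00 = $580.37.

$580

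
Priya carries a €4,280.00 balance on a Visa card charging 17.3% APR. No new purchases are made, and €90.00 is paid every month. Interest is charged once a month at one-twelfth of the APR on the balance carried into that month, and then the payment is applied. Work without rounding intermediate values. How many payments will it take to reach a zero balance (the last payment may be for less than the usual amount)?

Monthly rate r = 17.3%/12 = 1.44167% = 0.0144167.
Recurrence: B ← B·(1+r) − €90.00.
Month 1: interest €61.70; balance after payment €4,251.70.
Month 2: interest €61.30; balance after payment €4,223.00.
Closed form: n = −ln(1 − rB₀/P)/ln(1+r) = −ln(0.31441)/ln(1.01442) ≈ 80.836, so the balance reaches zero during payment 81.

81 months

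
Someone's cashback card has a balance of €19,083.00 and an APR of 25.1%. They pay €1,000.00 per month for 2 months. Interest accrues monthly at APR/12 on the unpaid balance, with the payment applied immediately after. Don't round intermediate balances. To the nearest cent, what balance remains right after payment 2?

€17,868.74

Monthly rate r = 25.1%/12 = 2.09167% = 0.0209167.
Each month: B ← B·(1+r) − €1,000.00.
Month 1: interest €399.15; balance after payment €18,482.15.
Month 2: interest €386.59; balance after payment €17,868.74.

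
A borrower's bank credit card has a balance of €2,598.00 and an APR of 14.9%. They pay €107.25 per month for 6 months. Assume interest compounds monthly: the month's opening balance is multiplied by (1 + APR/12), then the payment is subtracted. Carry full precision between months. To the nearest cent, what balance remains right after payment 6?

Monthly rate r = 14.9%/12 = 1.24167% = 0.0124167.
Each month: B ← B·(1+r) − €107.25.
Month 1: interest €32.26; balance after payment €2,523.01.
Month 2: interest €31.33; balance after payment €2,447.09.
Month 3: interest €30.38; balance after payment €2,370.22.
Month 4: interest €29.43; balance after payment €2,292.40.
Month 5: interest €28.46; balance after payment €2,213.61.
Month 6: interest €27.49; balance after payment €2,133.85.

€2,133.85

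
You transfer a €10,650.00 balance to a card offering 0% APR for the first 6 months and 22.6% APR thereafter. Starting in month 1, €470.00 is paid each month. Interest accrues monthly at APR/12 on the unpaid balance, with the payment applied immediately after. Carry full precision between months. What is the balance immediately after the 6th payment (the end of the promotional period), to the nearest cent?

Promo months 1–6 at r₀ = 0%/12 = 0; months 7+ at r₁ = 22.6%/12 = 0.0188333.
After month 6 (no interest yet): B = €10,650.00 − 6·€470.00 = €7,830.00.

€7,830.00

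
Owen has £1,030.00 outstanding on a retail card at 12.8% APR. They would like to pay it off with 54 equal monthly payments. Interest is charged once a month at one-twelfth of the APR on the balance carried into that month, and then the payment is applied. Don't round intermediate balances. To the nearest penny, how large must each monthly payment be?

Monthly rate r = 12.8%/12 = 1.06667% = 0.0106667.
Level-payment amortization: P = B₀·r / (1 − (1+r)^(−n)) = 1030.00·0.0106667 / (1 − 1.01067^(−54)).
Denominator 1 − (1+r)^(−54) = 0.436140218.
P = 10.9867 / 0.436140218 ≈ 25.19.

£25.19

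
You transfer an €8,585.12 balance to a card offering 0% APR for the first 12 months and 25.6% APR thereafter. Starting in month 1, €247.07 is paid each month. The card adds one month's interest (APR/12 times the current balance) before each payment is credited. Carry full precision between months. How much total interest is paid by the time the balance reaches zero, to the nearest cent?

€2,153.82

Promo months 1–12 at r₀ = 0%/12 = 0; months 13+ at r₁ = 25.6%/12 = 0.0213333.
After month 12 (no interest yet): B = €8,585.12 − 12·€247.07 = €5,620.28.
Then at r₁ with €247.07/mo: n₂ = −ln(1 − r₁·B/P)/ln(1+r₁) ≈ 31.46 → 32 more payments.
Total paid = 43·€247.07 + €114.93 = €10,738.94; interest = €10,738.94 − €8,585.12 = €2,153.82.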